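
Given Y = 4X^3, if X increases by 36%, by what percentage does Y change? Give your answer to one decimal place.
151.5%

For Y = 4X^3:
If X → X(1 + 0.36)
Then Y → Y · (1 + 0.36)^3
     ≈ Y · 2.5155

Percentage change = ((1 + 0.36)^3 − 1) × 100% ≈ 151.5%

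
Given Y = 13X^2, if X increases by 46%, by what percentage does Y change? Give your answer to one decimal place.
113.2%

For Y = 13X^2:
If X → X(1 + 0.46)
Then Y → Y · (1 + 0.46)^2
     = Y · 2.1316

Percentage change = ((1 + 0.46)^2 − 1) × 100% ≈ 113.2%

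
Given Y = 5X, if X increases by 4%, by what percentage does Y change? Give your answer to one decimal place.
4.0%

For Y = 5X:
If X → X(1 + 0.04)
Then Y → Y · (1 + 0.04)^1
     = Y · 1.0400

Percentage change = ((1 + 0.04)^1 − 1) × 100% = 4.0%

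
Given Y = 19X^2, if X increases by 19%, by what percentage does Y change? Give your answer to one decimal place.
41.6%

For Y = 19X^2:
If X → X(1 + 0.19)
Then Y → Y · (1 + 0.19)^2
     = Y · 1.4161

Percentage change = ((1 + 0.19)^2 − 1) × 100% ≈ 41.6%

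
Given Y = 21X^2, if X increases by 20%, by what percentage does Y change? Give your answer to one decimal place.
44.0%

For Y = 21X^2:
If X → X(1 + 0.2)
Then Y → Y · (1 + 0.2)^2
     = Y · 1.4400

Percentage change = ((1 + 0.2)^2 − 1) × 100% = 44.0%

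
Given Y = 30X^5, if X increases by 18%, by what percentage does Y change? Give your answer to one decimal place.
128.8%

For Y = 30X^5:
If X → X(1 + 0.18)
Then Y → Y · (1 + 0.18)^5
     ≈ Y · 2.2878

Percentage change = ((1 + 0.18)^5 − 1) × 100% ≈ 128.8%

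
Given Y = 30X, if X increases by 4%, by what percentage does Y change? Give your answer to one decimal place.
4.0%

For Y = 30X:
If X → X(1 + 0.04)
Then Y → Y · (1 + 0.04)^1
     = Y · 1.0400

Percentage change = ((1 + 0.04)^1 − 1) × 100% = 4.0%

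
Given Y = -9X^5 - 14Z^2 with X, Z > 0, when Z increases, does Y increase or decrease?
Y decreases

Taking the partial derivative:
∂Y/∂Z = -28Z

∂Y/∂Z = -28Z < 0 (assuming positive values)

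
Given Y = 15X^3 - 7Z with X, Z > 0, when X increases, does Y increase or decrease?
Y increases

Taking the partial derivative:
∂Y/∂X = 45X^2

∂Y/∂X = 45X^2 > 0 (assuming positive values)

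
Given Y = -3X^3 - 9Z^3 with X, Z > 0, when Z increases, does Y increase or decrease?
Y decreases

Taking the partial derivative:
∂Y/∂Z = -27Z^2

∂Y/∂Z = -27Z^2 < 0 (assuming positive values)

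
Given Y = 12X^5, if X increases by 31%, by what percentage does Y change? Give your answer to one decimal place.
285.8%

For Y = 12X^5:
If X → X(1 + 0.31)
Then Y → Y · (1 + 0.31)^5
     ≈ Y · 3.8579

Percentage change = ((1 + 0.31)^5 − 1) × 100% ≈ 285.8%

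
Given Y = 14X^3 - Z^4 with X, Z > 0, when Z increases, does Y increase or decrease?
Y decreases

Taking the partial derivative:
∂Y/∂Z = -4Z^3

∂Y/∂Z = -4Z^3 < 0 (assuming positive values)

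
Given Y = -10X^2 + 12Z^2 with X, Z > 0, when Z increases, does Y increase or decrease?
Y increases

Taking the partial derivative:
∂Y/∂Z = 24Z

∂Y/∂Z = 24Z > 0 (assuming positive values)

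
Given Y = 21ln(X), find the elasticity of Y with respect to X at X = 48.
Elasticity = 1/ln(48) ≈ 0.2583

Elasticity = (dY/dX) · (X/Y)

dY/dX = 21/X
At X = 48: dY/dX = 7/16, Y = 21·ln(48)

Elasticity = (7/16) · (48 / (21·ln(48))) = 1/ln(48) ≈ 0.2583

Interpretation: for a small percentage change in X, the percentage change in Y is approximately 0.26 times as large.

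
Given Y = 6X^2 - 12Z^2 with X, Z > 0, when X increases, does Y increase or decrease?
Y increases

Taking the partial derivative:
∂Y/∂X = 12X

∂Y/∂X = 12X > 0 (assuming positive values)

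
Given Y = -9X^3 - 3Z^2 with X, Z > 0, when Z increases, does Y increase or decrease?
Y decreases

Taking the partial derivative:
∂Y/∂Z = -6Z

∂Y/∂Z = -6Z < 0 (assuming positive values)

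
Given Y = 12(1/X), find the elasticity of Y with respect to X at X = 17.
Elasticity = -1

Elasticity = (dY/dX) · (X/Y)

dY/dX = -12/X²
At X = 17: dY/dX = -12/289, Y = 12/17

Elasticity = (-12/289) · (17 / (12/17)) = -1

Interpretation: for a small percentage change in X, the percentage change in Y is approximately -1.00 times as large.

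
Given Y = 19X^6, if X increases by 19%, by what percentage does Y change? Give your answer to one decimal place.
184.0%

For Y = 19X^6:
If X → X(1 + 0.19)
Then Y → Y · (1 + 0.19)^6
     ≈ Y · 2.8398

Percentage change = ((1 + 0.19)^6 − 1) × 100% ≈ 184.0%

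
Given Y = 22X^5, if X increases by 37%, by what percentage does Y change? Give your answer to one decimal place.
382.6%

For Y = 22X^5:
If X → X(1 + 0.37)
Then Y → Y · (1 + 0.37)^5
     ≈ Y · 4.8262

Percentage change = ((1 + 0.37)^5 − 1) × 100% ≈ 382.6%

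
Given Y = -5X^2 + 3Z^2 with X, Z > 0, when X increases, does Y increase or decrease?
Y decreases

Taking the partial derivative:
∂Y/∂X = -10X

∂Y/∂X = -10X < 0 (assuming positive values)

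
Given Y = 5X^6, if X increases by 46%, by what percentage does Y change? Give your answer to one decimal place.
868.5%

For Y = 5X^6:
If X → X(1 + 0.46)
Then Y → Y · (1 + 0.46)^6
     ≈ Y · 9.6854

Percentage change = ((1 + 0.46)^6 − 1) × 100% ≈ 868.5%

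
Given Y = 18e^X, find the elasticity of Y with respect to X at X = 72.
Elasticity = 72

Elasticity = (dY/dX) · (X/Y)

dY/dX = 18·e^X
At X = 72: dY/dX = 18·e^72, Y = 18·e^72

Elasticity = (18·e^72) · (72 / (18·e^72)) = 72

Interpretation: for a small percentage change in X, the percentage change in Y is approximately 72.00 times as large.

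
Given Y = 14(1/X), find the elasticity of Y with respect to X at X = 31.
Elasticity = -1

Elasticity = (dY/dX) · (X/Y)

dY/dX = -14/X²
At X = 31: dY/dX = -14/961, Y = 14/31

Elasticity = (-14/961) · (31 / (14/31)) = -1

Interpretation: for a small percentage change in X, the percentage change in Y is approximately -1.00 times as large.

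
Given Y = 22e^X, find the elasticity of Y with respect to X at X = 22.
Elasticity = 22

Elasticity = (dY/dX) · (X/Y)

dY/dX = 22·e^X
At X = 22: dY/dX = 22·e^22, Y = 22·e^22

Elasticity = (22·e^22) · (22 / (22·e^22)) = 22

Interpretation: for a small percentage change in X, the percentage change in Y is approximately 22.00 times as large.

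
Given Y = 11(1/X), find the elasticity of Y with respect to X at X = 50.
Elasticity = -1

Elasticity = (dY/dX) · (X/Y)

dY/dX = -11/X²
At X = 50: dY/dX = -11/2500, Y = 11/50

Elasticity = (-11/2500) · (50 / (11/50)) = -1

Interpretation: for a small percentage change in X, the percentage change in Y is approximately -1.00 times as large.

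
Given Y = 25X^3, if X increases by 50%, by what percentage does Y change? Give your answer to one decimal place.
237.5%

For Y = 25X^3:
If X → X(1 + 0.5)
Then Y → Y · (1 + 0.5)^3
     = Y · 3.3750

Percentage change = ((1 + 0.5)^3 − 1) × 100% = 237.5%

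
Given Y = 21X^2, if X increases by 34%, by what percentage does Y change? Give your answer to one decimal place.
79.6%

For Y = 21X^2:
If X → X(1 + 0.34)
Then Y → Y · (1 + 0.34)^2
     = Y · 1.7956

Percentage change = ((1 + 0.34)^2 − 1) × 100% ≈ 79.6%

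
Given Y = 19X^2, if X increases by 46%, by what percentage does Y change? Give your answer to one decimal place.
113.2%

For Y = 19X^2:
If X → X(1 + 0.46)
Then Y → Y · (1 + 0.46)^2
     = Y · 2.1316

Percentage change = ((1 + 0.46)^2 − 1) × 100% ≈ 113.2%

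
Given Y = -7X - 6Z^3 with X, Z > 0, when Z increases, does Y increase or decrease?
Y decreases

Taking the partial derivative:
∂Y/∂Z = -18Z^2

∂Y/∂Z = -18Z^2 < 0 (assuming positive values)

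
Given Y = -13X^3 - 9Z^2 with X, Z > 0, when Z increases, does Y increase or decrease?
Y decreases

Taking the partial derivative:
∂Y/∂Z = -18Z

∂Y/∂Z = -18Z < 0 (assuming positive values)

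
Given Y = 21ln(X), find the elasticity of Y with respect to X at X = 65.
Elasticity = 1/ln(65) ≈ 0.2396

Elasticity = (dY/dX) · (X/Y)

dY/dX = 21/X
At X = 65: dY/dX = 21/65, Y = 21·ln(65)

Elasticity = (21/65) · (65 / (21·ln(65))) = 1/ln(65) ≈ 0.2396

Interpretation: for a small percentage change in X, the percentage change in Y is approximately 0.24 times as large.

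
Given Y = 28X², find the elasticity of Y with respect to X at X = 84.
Elasticity = 2

Elasticity = (dY/dX) · (X/Y)

dY/dX = 56·X
At X = 84: dY/dX = 4704, Y = 197568

Elasticity = 4704 · (84 / 197568) = 2

Interpretation: for a small percentage change in X, the percentage change in Y is approximately 2.00 times as large.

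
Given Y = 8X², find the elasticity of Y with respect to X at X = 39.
Elasticity = 2

Elasticity = (dY/dX) · (X/Y)

dY/dX = 16·X
At X = 39: dY/dX = 624, Y = 12168

Elasticity = 624 · (39 / 12168) = 2

Interpretation: for a small percentage change in X, the percentage change in Y is approximately 2.00 times as large.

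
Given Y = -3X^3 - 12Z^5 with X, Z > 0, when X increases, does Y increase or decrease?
Y decreases

Taking the partial derivative:
∂Y/∂X = -9X^2

∂Y/∂X = -9X^2 < 0 (assuming positive values)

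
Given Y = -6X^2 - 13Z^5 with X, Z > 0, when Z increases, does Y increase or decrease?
Y decreases

Taking the partial derivative:
∂Y/∂Z = -65Z^4

∂Y/∂Z = -65Z^4 < 0 (assuming positive values)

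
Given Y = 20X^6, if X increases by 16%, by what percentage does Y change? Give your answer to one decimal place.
143.6%

For Y = 20X^6:
If X → X(1 + 0.16)
Then Y → Y · (1 + 0.16)^6
     ≈ Y · 2.4364

Percentage change = ((1 + 0.16)^6 − 1) × 100% ≈ 143.6%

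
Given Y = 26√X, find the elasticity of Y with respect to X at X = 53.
Elasticity = 1/2

Elasticity = (dY/dX) · (X/Y)

dY/dX = 13/√X
At X = 53: dY/dX = 13·√53/53, Y = 26·√53

Elasticity = (13·√53/53) · (53 / (26·√53)) = 1/2

Interpretation: for a small percentage change in X, the percentage change in Y is approximately 0.50 times as large.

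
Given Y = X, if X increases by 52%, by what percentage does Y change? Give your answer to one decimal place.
52.0%

For Y = X:
If X → X(1 + 0.52)
Then Y → Y · (1 + 0.52)^1
     = Y · 1.5200

Percentage change = ((1 + 0.52)^1 − 1) × 100% = 52.0%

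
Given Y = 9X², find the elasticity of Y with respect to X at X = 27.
Elasticity = 2

Elasticity = (dY/dX) · (X/Y)

dY/dX = 18·X
At X = 27: dY/dX = 486, Y = 6561

Elasticity = 486 · (27 / 6561) = 2

Interpretation: for a small percentage change in X, the percentage change in Y is approximately 2.00 times as large.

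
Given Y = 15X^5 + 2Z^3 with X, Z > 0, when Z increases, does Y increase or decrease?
Y increases

Taking the partial derivative:
∂Y/∂Z = 6Z^2

∂Y/∂Z = 6Z^2 > 0 (assuming positive values)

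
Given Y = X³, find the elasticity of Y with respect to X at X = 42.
Elasticity = 3

Elasticity = (dY/dX) · (X/Y)

dY/dX = 3·X²
At X = 42: dY/dX = 5292, Y = 74088

Elasticity = 5292 · (42 / 74088) = 3

Interpretation: for a small percentage change in X, the percentage change in Y is approximately 3.00 times as large.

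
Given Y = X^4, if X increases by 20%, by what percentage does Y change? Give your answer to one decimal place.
107.4%

For Y = X^4:
If X → X(1 + 0.2)
Then Y → Y · (1 + 0.2)^4
     = Y · 2.0736

Percentage change = ((1 + 0.2)^4 − 1) × 100% ≈ 107.4%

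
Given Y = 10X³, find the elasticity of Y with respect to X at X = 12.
Elasticity = 3

Elasticity = (dY/dX) · (X/Y)

dY/dX = 30·X²
At X = 12: dY/dX = 4320, Y = 17280

Elasticity = 4320 · (12 / 17280) = 3

Interpretation: for a small percentage change in X, the percentage change in Y is approximately 3.00 times as large.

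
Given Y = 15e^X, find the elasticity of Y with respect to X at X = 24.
Elasticity = 24

Elasticity = (dY/dX) · (X/Y)

dY/dX = 15·e^X
At X = 24: dY/dX = 15·e^24, Y = 15·e^24

Elasticity = (15·e^24) · (24 / (15·e^24)) = 24

Interpretation: for a small percentage change in X, the percentage change in Y is approximately 24.00 times as large.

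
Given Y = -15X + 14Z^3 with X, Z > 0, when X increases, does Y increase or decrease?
Y decreases

Taking the partial derivative:
∂Y/∂X = -15

∂Y/∂X = -15 < 0 (assuming positive values)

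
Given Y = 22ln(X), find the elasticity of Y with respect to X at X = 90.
Elasticity = 1/ln(90) ≈ 0.2222

Elasticity = (dY/dX) · (X/Y)

dY/dX = 22/X
At X = 90: dY/dX = 11/45, Y = 22·ln(90)

Elasticity = (11/45) · (90 / (22·ln(90))) = 1/ln(90) ≈ 0.2222

Interpretation: for a small percentage change in X, the percentage change in Y is approximately 0.22 times as large.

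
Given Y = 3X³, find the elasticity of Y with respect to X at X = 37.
Elasticity = 3

Elasticity = (dY/dX) · (X/Y)

dY/dX = 9·X²
At X = 37: dY/dX = 12321, Y = 151959

Elasticity = 12321 · (37 / 151959) = 3

Interpretation: for a small percentage change in X, the percentage change in Y is approximately 3.00 times as large.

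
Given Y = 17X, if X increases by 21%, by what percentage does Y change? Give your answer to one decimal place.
21.0%

For Y = 17X:
If X → X(1 + 0.21)
Then Y → Y · (1 + 0.21)^1
     = Y · 1.2100

Percentage change = ((1 + 0.21)^1 − 1) × 100% = 21.0%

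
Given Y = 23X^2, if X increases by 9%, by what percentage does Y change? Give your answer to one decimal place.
18.8%

For Y = 23X^2:
If X → X(1 + 0.09)
Then Y → Y · (1 + 0.09)^2
     = Y · 1.1881

Percentage change = ((1 + 0.09)^2 − 1) × 100% ≈ 18.8%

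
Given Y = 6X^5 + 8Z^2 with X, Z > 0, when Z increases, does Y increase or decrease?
Y increases

Taking the partial derivative:
∂Y/∂Z = 16Z

∂Y/∂Z = 16Z > 0 (assuming positive values)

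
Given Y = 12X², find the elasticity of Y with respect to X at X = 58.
Elasticity = 2

Elasticity = (dY/dX) · (X/Y)

dY/dX = 24·X
At X = 58: dY/dX = 1392, Y = 40368

Elasticity = 1392 · (58 / 40368) = 2

Interpretation: for a small percentage change in X, the percentage change in Y is approximately 2.00 times as large.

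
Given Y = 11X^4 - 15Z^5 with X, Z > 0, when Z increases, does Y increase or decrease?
Y decreases

Taking the partial derivative:
∂Y/∂Z = -75Z^4

∂Y/∂Z = -75Z^4 < 0 (assuming positive values)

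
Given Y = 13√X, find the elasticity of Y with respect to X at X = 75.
Elasticity = 1/2

Elasticity = (dY/dX) · (X/Y)

dY/dX = 13/(2·√X)
At X = 75: dY/dX = 13·√3/30, Y = 65·√3

Elasticity = (13·√3/30) · (75 / (65·√3)) = 1/2

Interpretation: for a small percentage change in X, the percentage change in Y is approximately 0.50 times as large.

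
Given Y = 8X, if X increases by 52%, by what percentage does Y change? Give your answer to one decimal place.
52.0%

For Y = 8X:
If X → X(1 + 0.52)
Then Y → Y · (1 + 0.52)^1
     = Y · 1.5200

Percentage change = ((1 + 0.52)^1 − 1) × 100% = 52.0%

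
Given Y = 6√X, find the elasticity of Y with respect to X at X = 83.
Elasticity = 1/2

Elasticity = (dY/dX) · (X/Y)

dY/dX = 3/√X
At X = 83: dY/dX = 3·√83/83, Y = 6·√83

Elasticity = (3·√83/83) · (83 / (6·√83)) = 1/2

Interpretation: for a small percentage change in X, the percentage change in Y is approximately 0.50 times as large.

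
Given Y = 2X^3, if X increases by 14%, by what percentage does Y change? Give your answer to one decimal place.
48.2%

For Y = 2X^3:
If X → X(1 + 0.14)
Then Y → Y · (1 + 0.14)^3
     ≈ Y · 1.4815

Percentage change = ((1 + 0.14)^3 − 1) × 100% ≈ 48.2%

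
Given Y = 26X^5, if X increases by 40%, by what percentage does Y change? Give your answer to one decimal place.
437.8%

For Y = 26X^5:
If X → X(1 + 0.4)
Then Y → Y · (1 + 0.4)^5
     ≈ Y · 5.3782

Percentage change = ((1 + 0.4)^5 − 1) × 100% ≈ 437.8%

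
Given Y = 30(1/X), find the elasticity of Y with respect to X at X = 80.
Elasticity = -1

Elasticity = (dY/dX) · (X/Y)

dY/dX = -30/X²
At X = 80: dY/dX = -3/640, Y = 3/8

Elasticity = (-3/640) · (80 / (3/8)) = -1

Interpretation: for a small percentage change in X, the percentage change in Y is approximately -1.00 times as large.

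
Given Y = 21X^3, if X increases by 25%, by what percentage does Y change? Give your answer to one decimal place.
95.3%

For Y = 21X^3:
If X → X(1 + 0.25)
Then Y → Y · (1 + 0.25)^3
     ≈ Y · 1.9531

Percentage change = ((1 + 0.25)^3 − 1) × 100% ≈ 95.3%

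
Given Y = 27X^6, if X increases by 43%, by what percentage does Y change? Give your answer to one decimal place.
755.1%

For Y = 27X^6:
If X → X(1 + 0.43)
Then Y → Y · (1 + 0.43)^6
     ≈ Y · 8.5510

Percentage change = ((1 + 0.43)^6 − 1) × 100% ≈ 755.1%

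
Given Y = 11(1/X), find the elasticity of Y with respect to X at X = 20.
Elasticity = -1

Elasticity = (dY/dX) · (X/Y)

dY/dX = -11/X²
At X = 20: dY/dX = -11/400, Y = 11/20

Elasticity = (-11/400) · (20 / (11/20)) = -1

Interpretation: for a small percentage change in X, the percentage change in Y is approximately -1.00 times as large.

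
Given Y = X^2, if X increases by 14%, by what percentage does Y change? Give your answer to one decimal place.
30.0%

For Y = X^2:
If X → X(1 + 0.14)
Then Y → Y · (1 + 0.14)^2
     = Y · 1.2996

Percentage change = ((1 + 0.14)^2 − 1) × 100% ≈ 30.0%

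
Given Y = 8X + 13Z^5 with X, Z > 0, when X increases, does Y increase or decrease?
Y increases

Taking the partial derivative:
∂Y/∂X = 8

∂Y/∂X = 8 > 0 (assuming positive values)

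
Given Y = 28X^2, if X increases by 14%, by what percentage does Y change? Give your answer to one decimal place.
30.0%

For Y = 28X^2:
If X → X(1 + 0.14)
Then Y → Y · (1 + 0.14)^2
     = Y · 1.2996

Percentage change = ((1 + 0.14)^2 − 1) × 100% ≈ 30.0%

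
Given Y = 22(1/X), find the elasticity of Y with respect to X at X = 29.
Elasticity = -1

Elasticity = (dY/dX) · (X/Y)

dY/dX = -22/X²
At X = 29: dY/dX = -22/841, Y = 22/29

Elasticity = (-22/841) · (29 / (22/29)) = -1

Interpretation: for a small percentage change in X, the percentage change in Y is approximately -1.00 times as large.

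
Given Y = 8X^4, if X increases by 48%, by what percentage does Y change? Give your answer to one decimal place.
379.8%

For Y = 8X^4:
If X → X(1 + 0.48)
Then Y → Y · (1 + 0.48)^4
     ≈ Y · 4.7979

Percentage change = ((1 + 0.48)^4 − 1) × 100% ≈ 379.8%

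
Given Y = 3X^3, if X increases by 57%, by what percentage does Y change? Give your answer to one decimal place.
287.0%

For Y = 3X^3:
If X → X(1 + 0.57)
Then Y → Y · (1 + 0.57)^3
     ≈ Y · 3.8699

Percentage change = ((1 + 0.57)^3 − 1) × 100% ≈ 287.0%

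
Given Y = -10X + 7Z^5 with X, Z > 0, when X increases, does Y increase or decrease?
Y decreases

Taking the partial derivative:
∂Y/∂X = -10

∂Y/∂X = -10 < 0 (assuming positive values)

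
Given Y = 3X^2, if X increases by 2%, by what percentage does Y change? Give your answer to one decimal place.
4.0%

For Y = 3X^2:
If X → X(1 + 0.02)
Then Y → Y · (1 + 0.02)^2
     = Y · 1.0404

Percentage change = ((1 + 0.02)^2 − 1) × 100% ≈ 4.0%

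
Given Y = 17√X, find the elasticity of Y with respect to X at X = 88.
Elasticity = 1/2

Elasticity = (dY/dX) · (X/Y)

dY/dX = 17/(2·√X)
At X = 88: dY/dX = 17·√22/88, Y = 34·√22

Elasticity = (17·√22/88) · (88 / (34·√22)) = 1/2

Interpretation: for a small percentage change in X, the percentage change in Y is approximately 0.50 times as large.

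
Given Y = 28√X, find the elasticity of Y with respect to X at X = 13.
Elasticity = 1/2

Elasticity = (dY/dX) · (X/Y)

dY/dX = 14/√X
At X = 13: dY/dX = 14·√13/13, Y = 28·√13

Elasticity = (14·√13/13) · (13 / (28·√13)) = 1/2

Interpretation: for a small percentage change in X, the percentage change in Y is approximately 0.50 times as large.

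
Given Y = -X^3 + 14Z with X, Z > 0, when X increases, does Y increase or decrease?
Y decreases

Taking the partial derivative:
∂Y/∂X = -3X^2

∂Y/∂X = -3X^2 < 0 (assuming positive values)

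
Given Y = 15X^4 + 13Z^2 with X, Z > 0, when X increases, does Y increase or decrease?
Y increases

Taking the partial derivative:
∂Y/∂X = 60X^3

∂Y/∂X = 60X^3 > 0 (assuming positive values)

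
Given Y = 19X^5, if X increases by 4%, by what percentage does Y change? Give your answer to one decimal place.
21.7%

For Y = 19X^5:
If X → X(1 + 0.04)
Then Y → Y · (1 + 0.04)^5
     ≈ Y · 1.2167

Percentage change = ((1 + 0.04)^5 − 1) × 100% ≈ 21.7%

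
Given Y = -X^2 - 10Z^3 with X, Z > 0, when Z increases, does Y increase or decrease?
Y decreases

Taking the partial derivative:
∂Y/∂Z = -30Z^2

∂Y/∂Z = -30Z^2 < 0 (assuming positive values)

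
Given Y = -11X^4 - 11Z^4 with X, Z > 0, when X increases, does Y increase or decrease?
Y decreases

Taking the partial derivative:
∂Y/∂X = -44X^3

∂Y/∂X = -44X^3 < 0 (assuming positive values)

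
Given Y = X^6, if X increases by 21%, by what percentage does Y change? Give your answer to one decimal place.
213.8%

For Y = X^6:
If X → X(1 + 0.21)
Then Y → Y · (1 + 0.21)^6
     ≈ Y · 3.1384

Percentage change = ((1 + 0.21)^6 − 1) × 100% ≈ 213.8%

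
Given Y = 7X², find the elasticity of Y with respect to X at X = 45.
Elasticity = 2

Elasticity = (dY/dX) · (X/Y)

dY/dX = 14·X
At X = 45: dY/dX = 630, Y = 14175

Elasticity = 630 · (45 / 14175) = 2

Interpretation: for a small percentage change in X, the percentage change in Y is approximately 2.00 times as large.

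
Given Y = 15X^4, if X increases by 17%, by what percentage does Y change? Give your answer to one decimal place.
87.4%

For Y = 15X^4:
If X → X(1 + 0.17)
Then Y → Y · (1 + 0.17)^4
     ≈ Y · 1.8739

Percentage change = ((1 + 0.17)^4 − 1) × 100% ≈ 87.4%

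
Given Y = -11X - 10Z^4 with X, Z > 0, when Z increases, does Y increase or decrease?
Y decreases

Taking the partial derivative:
∂Y/∂Z = -40Z^3

∂Y/∂Z = -40Z^3 < 0 (assuming positive values)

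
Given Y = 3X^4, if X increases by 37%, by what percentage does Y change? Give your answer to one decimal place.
252.3%

For Y = 3X^4:
If X → X(1 + 0.37)
Then Y → Y · (1 + 0.37)^4
     ≈ Y · 3.5228

Percentage change = ((1 + 0.37)^4 − 1) × 100% ≈ 252.3%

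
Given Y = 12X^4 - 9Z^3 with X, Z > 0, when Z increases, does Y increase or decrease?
Y decreases

Taking the partial derivative:
∂Y/∂Z = -27Z^2

∂Y/∂Z = -27Z^2 < 0 (assuming positive values)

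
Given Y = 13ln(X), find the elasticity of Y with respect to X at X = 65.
Elasticity = 1/ln(65) ≈ 0.2396

Elasticity = (dY/dX) · (X/Y)

dY/dX = 13/X
At X = 65: dY/dX = 1/5, Y = 13·ln(65)

Elasticity = (1/5) · (65 / (13·ln(65))) = 1/ln(65) ≈ 0.2396

Interpretation: for a small percentage change in X, the percentage change in Y is approximately 0.24 times as large.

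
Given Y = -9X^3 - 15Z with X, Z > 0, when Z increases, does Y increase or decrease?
Y decreases

Taking the partial derivative:
∂Y/∂Z = -15

∂Y/∂Z = -15 < 0 (assuming positive values)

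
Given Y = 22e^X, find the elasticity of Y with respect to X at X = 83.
Elasticity = 83

Elasticity = (dY/dX) · (X/Y)

dY/dX = 22·e^X
At X = 83: dY/dX = 22·e^83, Y = 22·e^83

Elasticity = (22·e^83) · (83 / (22·e^83)) = 83

Interpretation: for a small percentage change in X, the percentage change in Y is approximately 83.00 times as large.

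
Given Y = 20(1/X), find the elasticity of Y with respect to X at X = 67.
Elasticity = -1

Elasticity = (dY/dX) · (X/Y)

dY/dX = -20/X²
At X = 67: dY/dX = -20/4489, Y = 20/67

Elasticity = (-20/4489) · (67 / (20/67)) = -1

Interpretation: for a small percentage change in X, the percentage change in Y is approximately -1.00 times as large.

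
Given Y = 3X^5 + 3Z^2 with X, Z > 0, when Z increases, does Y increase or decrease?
Y increases

Taking the partial derivative:
∂Y/∂Z = 6Z

∂Y/∂Z = 6Z > 0 (assuming positive values)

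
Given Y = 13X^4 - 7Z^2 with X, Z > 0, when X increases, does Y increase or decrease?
Y increases

Taking the partial derivative:
∂Y/∂X = 52X^3

∂Y/∂X = 52X^3 > 0 (assuming positive values)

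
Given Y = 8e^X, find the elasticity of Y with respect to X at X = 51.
Elasticity = 51

Elasticity = (dY/dX) · (X/Y)

dY/dX = 8·e^X
At X = 51: dY/dX = 8·e^51, Y = 8·e^51

Elasticity = (8·e^51) · (51 / (8·e^51)) = 51

Interpretation: for a small percentage change in X, the percentage change in Y is approximately 51.00 times as large.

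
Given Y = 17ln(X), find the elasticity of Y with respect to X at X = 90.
Elasticity = 1/ln(90) ≈ 0.2222

Elasticity = (dY/dX) · (X/Y)

dY/dX = 17/X
At X = 90: dY/dX = 17/90, Y = 17·ln(90)

Elasticity = (17/90) · (90 / (17·ln(90))) = 1/ln(90) ≈ 0.2222

Interpretation: for a small percentage change in X, the percentage change in Y is approximately 0.22 times as large.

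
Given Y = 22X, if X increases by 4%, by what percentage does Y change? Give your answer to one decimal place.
4.0%

For Y = 22X:
If X → X(1 + 0.04)
Then Y → Y · (1 + 0.04)^1
     = Y · 1.0400

Percentage change = ((1 + 0.04)^1 − 1) × 100% = 4.0%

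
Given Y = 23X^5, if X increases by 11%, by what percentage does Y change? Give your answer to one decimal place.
68.5%

For Y = 23X^5:
If X → X(1 + 0.11)
Then Y → Y · (1 + 0.11)^5
     ≈ Y · 1.6851

Percentage change = ((1 + 0.11)^5 − 1) × 100% ≈ 68.5%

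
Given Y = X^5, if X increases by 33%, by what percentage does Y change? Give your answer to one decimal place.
316.2%

For Y = X^5:
If X → X(1 + 0.33)
Then Y → Y · (1 + 0.33)^5
     ≈ Y · 4.1616

Percentage change = ((1 + 0.33)^5 − 1) × 100% ≈ 316.2%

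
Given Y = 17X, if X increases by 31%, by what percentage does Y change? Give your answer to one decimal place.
31.0%

For Y = 17X:
If X → X(1 + 0.31)
Then Y → Y · (1 + 0.31)^1
     = Y · 1.3100

Percentage change = ((1 + 0.31)^1 − 1) × 100% = 31.0%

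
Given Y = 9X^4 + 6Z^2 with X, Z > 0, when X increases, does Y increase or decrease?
Y increases

Taking the partial derivative:
∂Y/∂X = 36X^3

∂Y/∂X = 36X^3 > 0 (assuming positive values)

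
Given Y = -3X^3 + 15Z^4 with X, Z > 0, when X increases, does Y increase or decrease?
Y decreases

Taking the partial derivative:
∂Y/∂X = -9X^2

∂Y/∂X = -9X^2 < 0 (assuming positive values)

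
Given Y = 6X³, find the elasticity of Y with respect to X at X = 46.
Elasticity = 3

Elasticity = (dY/dX) · (X/Y)

dY/dX = 18·X²
At X = 46: dY/dX = 38088, Y = 584016

Elasticity = 38088 · (46 / 584016) = 3

Interpretation: for a small percentage change in X, the percentage change in Y is approximately 3.00 times as large.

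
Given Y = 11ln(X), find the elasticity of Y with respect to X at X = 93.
Elasticity = 1/ln(93) ≈ 0.2206

Elasticity = (dY/dX) · (X/Y)

dY/dX = 11/X
At X = 93: dY/dX = 11/93, Y = 11·ln(93)

Elasticity = (11/93) · (93 / (11·ln(93))) = 1/ln(93) ≈ 0.2206

Interpretation: for a small percentage change in X, the percentage change in Y is approximately 0.22 times as large.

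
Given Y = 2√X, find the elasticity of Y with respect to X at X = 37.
Elasticity = 1/2

Elasticity = (dY/dX) · (X/Y)

dY/dX = 1/√X
At X = 37: dY/dX = √37/37, Y = 2·√37

Elasticity = (√37/37) · (37 / (2·√37)) = 1/2

Interpretation: for a small percentage change in X, the percentage change in Y is approximately 0.50 times as large.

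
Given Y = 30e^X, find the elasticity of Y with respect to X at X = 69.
Elasticity = 69

Elasticity = (dY/dX) · (X/Y)

dY/dX = 30·e^X
At X = 69: dY/dX = 30·e^69, Y = 30·e^69

Elasticity = (30·e^69) · (69 / (30·e^69)) = 69

Interpretation: for a small percentage change in X, the percentage change in Y is approximately 69.00 times as large.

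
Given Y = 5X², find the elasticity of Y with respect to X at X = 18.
Elasticity = 2

Elasticity = (dY/dX) · (X/Y)

dY/dX = 10·X
At X = 18: dY/dX = 180, Y = 1620

Elasticity = 180 · (18 / 1620) = 2

Interpretation: for a small percentage change in X, the percentage change in Y is approximately 2.00 times as large.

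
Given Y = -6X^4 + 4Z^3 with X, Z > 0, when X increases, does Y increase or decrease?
Y decreases

Taking the partial derivative:
∂Y/∂X = -24X^3

∂Y/∂X = -24X^3 < 0 (assuming positive values)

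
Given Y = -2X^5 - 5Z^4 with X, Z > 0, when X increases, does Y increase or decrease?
Y decreases

Taking the partial derivative:
∂Y/∂X = -10X^4

∂Y/∂X = -10X^4 < 0 (assuming positive values)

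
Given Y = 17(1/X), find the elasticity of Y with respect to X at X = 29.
Elasticity = -1

Elasticity = (dY/dX) · (X/Y)

dY/dX = -17/X²
At X = 29: dY/dX = -17/841, Y = 17/29

Elasticity = (-17/841) · (29 / (17/29)) = -1

Interpretation: for a small percentage change in X, the percentage change in Y is approximately -1.00 times as large.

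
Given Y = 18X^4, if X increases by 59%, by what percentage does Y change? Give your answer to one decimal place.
539.1%

For Y = 18X^4:
If X → X(1 + 0.59)
Then Y → Y · (1 + 0.59)^4
     ≈ Y · 6.3913

Percentage change = ((1 + 0.59)^4 − 1) × 100% ≈ 539.1%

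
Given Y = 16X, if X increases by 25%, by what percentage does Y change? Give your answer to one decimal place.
25.0%

For Y = 16X:
If X → X(1 + 0.25)
Then Y → Y · (1 + 0.25)^1
     = Y · 1.2500

Percentage change = ((1 + 0.25)^1 − 1) × 100% = 25.0%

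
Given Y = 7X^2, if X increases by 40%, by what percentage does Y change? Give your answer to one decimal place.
96.0%

For Y = 7X^2:
If X → X(1 + 0.4)
Then Y → Y · (1 + 0.4)^2
     = Y · 1.9600

Percentage change = ((1 + 0.4)^2 − 1) × 100% = 96.0%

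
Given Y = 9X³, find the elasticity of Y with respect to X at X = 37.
Elasticity = 3

Elasticity = (dY/dX) · (X/Y)

dY/dX = 27·X²
At X = 37: dY/dX = 36963, Y = 455877

Elasticity = 36963 · (37 / 455877) = 3

Interpretation: for a small percentage change in X, the percentage change in Y is approximately 3.00 times as large.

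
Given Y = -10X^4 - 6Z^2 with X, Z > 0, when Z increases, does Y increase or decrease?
Y decreases

Taking the partial derivative:
∂Y/∂Z = -12Z

∂Y/∂Z = -12Z < 0 (assuming positive values)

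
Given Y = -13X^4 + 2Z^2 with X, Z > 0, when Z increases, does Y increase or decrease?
Y increases

Taking the partial derivative:
∂Y/∂Z = 4Z

∂Y/∂Z = 4Z > 0 (assuming positive values)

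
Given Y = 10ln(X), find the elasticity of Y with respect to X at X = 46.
Elasticity = 1/ln(46) ≈ 0.2612

Elasticity = (dY/dX) · (X/Y)

dY/dX = 10/X
At X = 46: dY/dX = 5/23, Y = 10·ln(46)

Elasticity = (5/23) · (46 / (10·ln(46))) = 1/ln(46) ≈ 0.2612

Interpretation: for a small percentage change in X, the percentage change in Y is approximately 0.26 times as large.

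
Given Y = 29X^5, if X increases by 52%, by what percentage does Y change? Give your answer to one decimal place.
711.4%

For Y = 29X^5:
If X → X(1 + 0.52)
Then Y → Y · (1 + 0.52)^5
     ≈ Y · 8.1137

Percentage change = ((1 + 0.52)^5 − 1) × 100% ≈ 711.4%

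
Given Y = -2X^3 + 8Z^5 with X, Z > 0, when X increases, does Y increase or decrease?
Y decreases

Taking the partial derivative:
∂Y/∂X = -6X^2

∂Y/∂X = -6X^2 < 0 (assuming positive values)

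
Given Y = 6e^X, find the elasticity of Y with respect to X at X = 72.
Elasticity = 72

Elasticity = (dY/dX) · (X/Y)

dY/dX = 6·e^X
At X = 72: dY/dX = 6·e^72, Y = 6·e^72

Elasticity = (6·e^72) · (72 / (6·e^72)) = 72

Interpretation: for a small percentage change in X, the percentage change in Y is approximately 72.00 times as large.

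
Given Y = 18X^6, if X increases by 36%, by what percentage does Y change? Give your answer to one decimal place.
532.8%

For Y = 18X^6:
If X → X(1 + 0.36)
Then Y → Y · (1 + 0.36)^6
     ≈ Y · 6.3275

Percentage change = ((1 + 0.36)^6 − 1) × 100% ≈ 532.8%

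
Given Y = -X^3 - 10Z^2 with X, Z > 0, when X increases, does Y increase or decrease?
Y decreases

Taking the partial derivative:
∂Y/∂X = -3X^2

∂Y/∂X = -3X^2 < 0 (assuming positive values)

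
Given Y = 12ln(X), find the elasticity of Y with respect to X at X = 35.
Elasticity = 1/ln(35) ≈ 0.2813

Elasticity = (dY/dX) · (X/Y)

dY/dX = 12/X
At X = 35: dY/dX = 12/35, Y = 12·ln(35)

Elasticity = (12/35) · (35 / (12·ln(35))) = 1/ln(35) ≈ 0.2813

Interpretation: for a small percentage change in X, the percentage change in Y is approximately 0.28 times as large.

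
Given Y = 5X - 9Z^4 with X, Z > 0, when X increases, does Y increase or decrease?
Y increases

Taking the partial derivative:
∂Y/∂X = 5

∂Y/∂X = 5 > 0 (assuming positive values)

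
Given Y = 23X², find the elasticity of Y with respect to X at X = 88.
Elasticity = 2

Elasticity = (dY/dX) · (X/Y)

dY/dX = 46·X
At X = 88: dY/dX = 4048, Y = 178112

Elasticity = 4048 · (88 / 178112) = 2

Interpretation: for a small percentage change in X, the percentage change in Y is approximately 2.00 times as large.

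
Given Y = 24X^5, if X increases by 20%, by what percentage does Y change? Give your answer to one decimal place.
148.8%

For Y = 24X^5:
If X → X(1 + 0.2)
Then Y → Y · (1 + 0.2)^5
     ≈ Y · 2.4883

Percentage change = ((1 + 0.2)^5 − 1) × 100% ≈ 148.8%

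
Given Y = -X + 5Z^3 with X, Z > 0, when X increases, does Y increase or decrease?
Y decreases

Taking the partial derivative:
∂Y/∂X = -1

∂Y/∂X = -1 < 0 (assuming positive values)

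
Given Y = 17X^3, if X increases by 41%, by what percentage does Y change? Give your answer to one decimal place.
180.3%

For Y = 17X^3:
If X → X(1 + 0.41)
Then Y → Y · (1 + 0.41)^3
     ≈ Y · 2.8032

Percentage change = ((1 + 0.41)^3 − 1) × 100% ≈ 180.3%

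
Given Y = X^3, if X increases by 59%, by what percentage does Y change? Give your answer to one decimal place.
302.0%

For Y = X^3:
If X → X(1 + 0.59)
Then Y → Y · (1 + 0.59)^3
     ≈ Y · 4.0197

Percentage change = ((1 + 0.59)^3 − 1) × 100% ≈ 302.0%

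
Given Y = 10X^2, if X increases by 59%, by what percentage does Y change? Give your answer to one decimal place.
152.8%

For Y = 10X^2:
If X → X(1 + 0.59)
Then Y → Y · (1 + 0.59)^2
     = Y · 2.5281

Percentage change = ((1 + 0.59)^2 − 1) × 100% ≈ 152.8%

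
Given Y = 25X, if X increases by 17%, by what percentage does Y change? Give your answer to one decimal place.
17.0%

For Y = 25X:
If X → X(1 + 0.17)
Then Y → Y · (1 + 0.17)^1
     = Y · 1.1700

Percentage change = ((1 + 0.17)^1 − 1) × 100% = 17.0%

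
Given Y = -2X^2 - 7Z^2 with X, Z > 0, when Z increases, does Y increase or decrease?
Y decreases

Taking the partial derivative:
∂Y/∂Z = -14Z

∂Y/∂Z = -14Z < 0 (assuming positive values)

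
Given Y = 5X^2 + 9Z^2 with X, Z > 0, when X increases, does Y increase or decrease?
Y increases

Taking the partial derivative:
∂Y/∂X = 10X

∂Y/∂X = 10X > 0 (assuming positive values)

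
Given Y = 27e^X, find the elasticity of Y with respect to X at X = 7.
Elasticity = 7

Elasticity = (dY/dX) · (X/Y)

dY/dX = 27·e^X
At X = 7: dY/dX = 27·e^7, Y = 27·e^7

Elasticity = (27·e^7) · (7 / (27·e^7)) = 7

Interpretation: for a small percentage change in X, the percentage change in Y is approximately 7.00 times as large.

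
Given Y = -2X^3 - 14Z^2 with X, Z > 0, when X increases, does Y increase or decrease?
Y decreases

Taking the partial derivative:
∂Y/∂X = -6X^2

∂Y/∂X = -6X^2 < 0 (assuming positive values)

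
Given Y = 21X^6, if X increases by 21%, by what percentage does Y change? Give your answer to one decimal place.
213.8%

For Y = 21X^6:
If X → X(1 + 0.21)
Then Y → Y · (1 + 0.21)^6
     ≈ Y · 3.1384

Percentage change = ((1 + 0.21)^6 − 1) × 100% ≈ 213.8%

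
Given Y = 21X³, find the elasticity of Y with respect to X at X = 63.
Elasticity = 3

Elasticity = (dY/dX) · (X/Y)

dY/dX = 63·X²
At X = 63: dY/dX = 250047, Y = 5250987

Elasticity = 250047 · (63 / 5250987) = 3

Interpretation: for a small percentage change in X, the percentage change in Y is approximately 3.00 times as large.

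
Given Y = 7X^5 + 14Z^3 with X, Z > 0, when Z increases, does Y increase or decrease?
Y increases

Taking the partial derivative:
∂Y/∂Z = 42Z^2

∂Y/∂Z = 42Z^2 > 0 (assuming positive values)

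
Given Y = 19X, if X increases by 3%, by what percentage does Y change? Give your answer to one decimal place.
3.0%

For Y = 19X:
If X → X(1 + 0.03)
Then Y → Y · (1 + 0.03)^1
     = Y · 1.0300

Percentage change = ((1 + 0.03)^1 − 1) × 100% = 3.0%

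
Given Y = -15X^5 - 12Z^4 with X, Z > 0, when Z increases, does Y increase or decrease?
Y decreases

Taking the partial derivative:
∂Y/∂Z = -48Z^3

∂Y/∂Z = -48Z^3 < 0 (assuming positive values)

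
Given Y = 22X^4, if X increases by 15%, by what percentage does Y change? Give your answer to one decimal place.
74.9%

For Y = 22X^4:
If X → X(1 + 0.15)
Then Y → Y · (1 + 0.15)^4
     ≈ Y · 1.7490

Percentage change = ((1 + 0.15)^4 − 1) × 100% ≈ 74.9%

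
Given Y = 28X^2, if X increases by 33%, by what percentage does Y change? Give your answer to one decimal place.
76.9%

For Y = 28X^2:
If X → X(1 + 0.33)
Then Y → Y · (1 + 0.33)^2
     = Y · 1.7689

Percentage change = ((1 + 0.33)^2 − 1) × 100% ≈ 76.9%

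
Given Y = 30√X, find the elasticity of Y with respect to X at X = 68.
Elasticity = 1/2

Elasticity = (dY/dX) · (X/Y)

dY/dX = 15/√X
At X = 68: dY/dX = 15·√17/34, Y = 60·√17

Elasticity = (15·√17/34) · (68 / (60·√17)) = 1/2

Interpretation: for a small percentage change in X, the percentage change in Y is approximately 0.50 times as large.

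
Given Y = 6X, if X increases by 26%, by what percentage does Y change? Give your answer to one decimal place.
26.0%

For Y = 6X:
If X → X(1 + 0.26)
Then Y → Y · (1 + 0.26)^1
     = Y · 1.2600

Percentage change = ((1 + 0.26)^1 − 1) × 100% = 26.0%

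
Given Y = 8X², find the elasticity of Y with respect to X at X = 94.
Elasticity = 2

Elasticity = (dY/dX) · (X/Y)

dY/dX = 16·X
At X = 94: dY/dX = 1504, Y = 70688

Elasticity = 1504 · (94 / 70688) = 2

Interpretation: for a small percentage change in X, the percentage change in Y is approximately 2.00 times as large.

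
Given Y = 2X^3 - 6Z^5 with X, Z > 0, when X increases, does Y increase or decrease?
Y increases

Taking the partial derivative:
∂Y/∂X = 6X^2

∂Y/∂X = 6X^2 > 0 (assuming positive values)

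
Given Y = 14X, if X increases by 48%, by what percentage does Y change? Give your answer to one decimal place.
48.0%

For Y = 14X:
If X → X(1 + 0.48)
Then Y → Y · (1 + 0.48)^1
     = Y · 1.4800

Percentage change = ((1 + 0.48)^1 − 1) × 100% = 48.0%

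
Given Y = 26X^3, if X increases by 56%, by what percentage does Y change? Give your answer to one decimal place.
279.6%

For Y = 26X^3:
If X → X(1 + 0.56)
Then Y → Y · (1 + 0.56)^3
     ≈ Y · 3.7964

Percentage change = ((1 + 0.56)^3 − 1) × 100% ≈ 279.6%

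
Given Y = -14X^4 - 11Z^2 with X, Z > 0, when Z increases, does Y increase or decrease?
Y decreases

Taking the partial derivative:
∂Y/∂Z = -22Z

∂Y/∂Z = -22Z < 0 (assuming positive values)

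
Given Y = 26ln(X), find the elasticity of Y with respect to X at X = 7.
Elasticity = 1/ln(7) ≈ 0.5139

Elasticity = (dY/dX) · (X/Y)

dY/dX = 26/X
At X = 7: dY/dX = 26/7, Y = 26·ln(7)

Elasticity = (26/7) · (7 / (26·ln(7))) = 1/ln(7) ≈ 0.5139

Interpretation: for a small percentage change in X, the percentage change in Y is approximately 0.51 times as large.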